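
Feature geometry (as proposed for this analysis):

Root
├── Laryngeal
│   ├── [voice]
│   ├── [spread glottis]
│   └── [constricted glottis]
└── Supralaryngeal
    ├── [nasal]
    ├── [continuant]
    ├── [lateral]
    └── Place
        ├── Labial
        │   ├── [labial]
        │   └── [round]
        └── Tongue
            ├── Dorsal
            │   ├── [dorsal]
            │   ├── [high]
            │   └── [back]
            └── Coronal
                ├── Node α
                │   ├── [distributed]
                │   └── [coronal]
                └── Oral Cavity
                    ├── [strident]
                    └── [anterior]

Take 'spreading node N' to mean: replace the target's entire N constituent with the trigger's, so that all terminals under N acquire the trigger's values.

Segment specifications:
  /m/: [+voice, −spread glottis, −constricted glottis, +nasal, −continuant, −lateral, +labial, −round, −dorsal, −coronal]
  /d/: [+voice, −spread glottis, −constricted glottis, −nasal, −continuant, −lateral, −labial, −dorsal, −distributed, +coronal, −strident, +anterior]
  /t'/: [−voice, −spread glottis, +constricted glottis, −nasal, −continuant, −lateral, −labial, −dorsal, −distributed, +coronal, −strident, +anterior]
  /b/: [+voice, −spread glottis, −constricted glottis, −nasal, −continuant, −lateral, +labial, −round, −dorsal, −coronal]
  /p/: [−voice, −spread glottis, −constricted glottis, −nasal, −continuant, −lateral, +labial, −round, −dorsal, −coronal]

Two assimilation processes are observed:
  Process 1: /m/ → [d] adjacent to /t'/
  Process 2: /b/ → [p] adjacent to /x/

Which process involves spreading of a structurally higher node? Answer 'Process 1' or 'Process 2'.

In Process 1, [nasal], [labial], [round], [coronal], [anterior], [distributed], [strident] change, so the minimal spreading node is Supralaryngeal at depth 1.
In Process 2, [voice] changes, so the minimal spreading node is [voice] at depth 2.
Depth 1 < depth 2; Process 1 involves the structurally higher constituent Supralaryngeal.

Process 1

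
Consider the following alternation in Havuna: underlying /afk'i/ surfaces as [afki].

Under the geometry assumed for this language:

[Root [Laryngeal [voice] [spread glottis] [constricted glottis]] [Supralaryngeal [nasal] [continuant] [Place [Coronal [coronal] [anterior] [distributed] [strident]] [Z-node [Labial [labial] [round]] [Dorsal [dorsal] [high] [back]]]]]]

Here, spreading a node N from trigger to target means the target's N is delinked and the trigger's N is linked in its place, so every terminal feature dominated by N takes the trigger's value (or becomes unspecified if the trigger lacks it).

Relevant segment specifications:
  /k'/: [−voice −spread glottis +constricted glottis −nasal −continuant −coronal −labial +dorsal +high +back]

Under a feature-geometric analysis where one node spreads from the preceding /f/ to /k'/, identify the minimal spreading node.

Feature comparison: [constricted glottis] differs between /k'/ and [k]; the remaining terminals match.
With a single altered terminal, the smallest constituent that could spread is that terminal — [constricted glottis].
Features on which the two segments disagree outside [constricted glottis], such as [labial], [dorsal], are unchanged — nothing dominating them spread, and [constricted glottis] is the minimal sufficient constituent.

[constricted glottis]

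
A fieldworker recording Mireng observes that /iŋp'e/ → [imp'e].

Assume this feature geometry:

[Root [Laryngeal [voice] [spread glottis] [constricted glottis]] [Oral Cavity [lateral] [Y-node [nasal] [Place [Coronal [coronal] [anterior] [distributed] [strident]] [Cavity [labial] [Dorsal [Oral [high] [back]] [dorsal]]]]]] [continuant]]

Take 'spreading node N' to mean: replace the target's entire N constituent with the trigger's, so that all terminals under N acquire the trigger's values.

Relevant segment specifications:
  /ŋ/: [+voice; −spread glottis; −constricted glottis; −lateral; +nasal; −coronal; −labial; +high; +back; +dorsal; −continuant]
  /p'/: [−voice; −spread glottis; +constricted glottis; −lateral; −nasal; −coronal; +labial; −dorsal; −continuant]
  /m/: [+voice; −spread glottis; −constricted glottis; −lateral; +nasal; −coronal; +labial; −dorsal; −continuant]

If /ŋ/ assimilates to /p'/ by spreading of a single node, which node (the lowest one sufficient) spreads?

The alternation /ŋ/ → [m] changes [labial], [dorsal], [high], [back] and nothing else.
Tracing each changed feature up the tree, the paths first meet at Cavity; any lower node misses at least one of them.
Spreading Cavity from /p'/ overwrites each of those terminals with /p'/'s values, yielding exactly [m].
Features on which the two segments disagree outside Cavity, such as [nasal], [voice], are unchanged — nothing dominating them spread, and Cavity is the minimal sufficient constituent.

Cavity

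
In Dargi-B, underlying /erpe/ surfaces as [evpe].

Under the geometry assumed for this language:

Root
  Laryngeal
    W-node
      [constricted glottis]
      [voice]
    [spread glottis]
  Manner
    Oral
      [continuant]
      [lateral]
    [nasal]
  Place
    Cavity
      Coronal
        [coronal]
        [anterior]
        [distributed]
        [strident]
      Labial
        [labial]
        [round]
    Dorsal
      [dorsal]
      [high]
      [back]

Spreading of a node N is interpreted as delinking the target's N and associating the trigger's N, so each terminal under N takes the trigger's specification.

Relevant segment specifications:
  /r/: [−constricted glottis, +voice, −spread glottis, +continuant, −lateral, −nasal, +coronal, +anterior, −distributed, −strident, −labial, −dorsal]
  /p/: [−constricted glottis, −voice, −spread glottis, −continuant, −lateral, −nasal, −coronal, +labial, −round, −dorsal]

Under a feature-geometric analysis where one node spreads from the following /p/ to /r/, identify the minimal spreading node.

Cavity

/r/ and [v] differ in [labial], [round], [coronal], [anterior], [distributed], [strident]; every other specified feature is identical.
In this geometry the lowest node dominating all of them is Cavity: every daughter of Cavity dominates only a proper subset, so no lower node suffices.
Delinking /r/'s Cavity and associating /p/'s Cavity gives precisely the feature bundle of [v].
Features on which the two segments disagree outside Cavity, such as [voice], [continuant], are unchanged — nothing dominating them spread, and Cavity is the minimal sufficient constituent.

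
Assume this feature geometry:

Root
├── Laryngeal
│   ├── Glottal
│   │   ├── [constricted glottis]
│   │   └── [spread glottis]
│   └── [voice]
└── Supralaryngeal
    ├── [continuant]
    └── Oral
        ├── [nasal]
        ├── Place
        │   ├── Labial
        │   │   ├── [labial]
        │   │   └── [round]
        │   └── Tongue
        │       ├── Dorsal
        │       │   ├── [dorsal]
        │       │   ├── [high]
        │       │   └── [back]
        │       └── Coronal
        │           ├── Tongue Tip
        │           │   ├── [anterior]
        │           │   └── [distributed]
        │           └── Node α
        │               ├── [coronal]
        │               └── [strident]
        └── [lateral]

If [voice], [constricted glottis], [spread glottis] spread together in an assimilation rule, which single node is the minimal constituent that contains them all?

[voice]: Root → Laryngeal → [voice].
[constricted glottis]: Root → Laryngeal → Glottal → [constricted glottis].
[spread glottis]: Root → Laryngeal → Glottal → [spread glottis].
The lowest node appearing on every path is Laryngeal; each proper daughter of Laryngeal fails to dominate at least one of the listed features.

Laryngeal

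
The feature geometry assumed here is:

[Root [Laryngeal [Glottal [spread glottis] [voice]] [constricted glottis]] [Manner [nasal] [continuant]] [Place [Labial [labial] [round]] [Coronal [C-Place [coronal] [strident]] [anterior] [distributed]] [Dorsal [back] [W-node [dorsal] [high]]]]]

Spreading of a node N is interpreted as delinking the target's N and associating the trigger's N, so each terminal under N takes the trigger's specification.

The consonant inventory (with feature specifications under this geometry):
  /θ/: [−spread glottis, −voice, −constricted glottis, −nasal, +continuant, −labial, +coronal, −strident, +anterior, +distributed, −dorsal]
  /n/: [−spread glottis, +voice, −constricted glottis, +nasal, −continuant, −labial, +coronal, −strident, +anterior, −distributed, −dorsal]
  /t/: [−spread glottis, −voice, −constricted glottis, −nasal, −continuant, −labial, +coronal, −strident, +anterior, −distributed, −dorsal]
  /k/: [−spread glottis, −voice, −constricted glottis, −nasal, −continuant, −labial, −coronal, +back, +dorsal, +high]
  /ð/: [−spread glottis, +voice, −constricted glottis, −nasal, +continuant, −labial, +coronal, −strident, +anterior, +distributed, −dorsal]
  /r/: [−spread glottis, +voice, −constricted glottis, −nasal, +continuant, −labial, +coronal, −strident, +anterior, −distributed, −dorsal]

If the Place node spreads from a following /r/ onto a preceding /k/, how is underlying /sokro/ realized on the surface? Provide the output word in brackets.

[sotro]

Terminals under Place in this geometry: [labial], [round], [coronal], [strident], [anterior], [distributed], [back], [dorsal], [high].
After delinking /k/'s Place and linking /r/'s, the affected terminals become [−labial], [+coronal], [−strident], [+anterior], [−distributed], [−dorsal]; [spread glottis], [voice], [constricted glottis], … (outside Place) are retained from /k/.
This feature bundle is that of [t], so /sokro/ surfaces as [sotro].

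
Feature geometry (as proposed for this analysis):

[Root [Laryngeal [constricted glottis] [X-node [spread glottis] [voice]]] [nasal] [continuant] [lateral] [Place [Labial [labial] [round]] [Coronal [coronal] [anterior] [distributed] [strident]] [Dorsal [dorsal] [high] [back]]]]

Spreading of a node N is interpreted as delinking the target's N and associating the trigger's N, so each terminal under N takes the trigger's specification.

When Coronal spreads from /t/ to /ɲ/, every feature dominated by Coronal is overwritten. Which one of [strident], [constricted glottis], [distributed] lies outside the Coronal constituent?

The terminals dominated by Coronal are [coronal], [anterior], [distributed], [strident].
[distributed], [strident] all lie under Coronal, so they are overwritten when Coronal spreads.
[constricted glottis] attaches under Laryngeal, not under Coronal, so /ɲ/ retains its own value for [constricted glottis].

[constricted glottis]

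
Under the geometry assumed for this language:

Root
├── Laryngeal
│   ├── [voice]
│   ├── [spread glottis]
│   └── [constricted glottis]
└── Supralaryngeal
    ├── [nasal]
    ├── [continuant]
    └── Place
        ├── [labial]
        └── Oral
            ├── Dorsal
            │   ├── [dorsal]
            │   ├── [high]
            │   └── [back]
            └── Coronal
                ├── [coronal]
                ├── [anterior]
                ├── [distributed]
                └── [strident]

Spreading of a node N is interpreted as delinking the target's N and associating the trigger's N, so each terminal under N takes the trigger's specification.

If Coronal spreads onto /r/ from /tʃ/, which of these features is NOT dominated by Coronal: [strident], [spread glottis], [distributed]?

[spread glottis]

Coronal dominates exactly [coronal], [anterior], [distributed], [strident].
Of the listed options, [strident], [distributed] are among these and would be overwritten by spreading Coronal.
[spread glottis] attaches under Laryngeal, not under Coronal, so /r/ retains its own value for [spread glottis].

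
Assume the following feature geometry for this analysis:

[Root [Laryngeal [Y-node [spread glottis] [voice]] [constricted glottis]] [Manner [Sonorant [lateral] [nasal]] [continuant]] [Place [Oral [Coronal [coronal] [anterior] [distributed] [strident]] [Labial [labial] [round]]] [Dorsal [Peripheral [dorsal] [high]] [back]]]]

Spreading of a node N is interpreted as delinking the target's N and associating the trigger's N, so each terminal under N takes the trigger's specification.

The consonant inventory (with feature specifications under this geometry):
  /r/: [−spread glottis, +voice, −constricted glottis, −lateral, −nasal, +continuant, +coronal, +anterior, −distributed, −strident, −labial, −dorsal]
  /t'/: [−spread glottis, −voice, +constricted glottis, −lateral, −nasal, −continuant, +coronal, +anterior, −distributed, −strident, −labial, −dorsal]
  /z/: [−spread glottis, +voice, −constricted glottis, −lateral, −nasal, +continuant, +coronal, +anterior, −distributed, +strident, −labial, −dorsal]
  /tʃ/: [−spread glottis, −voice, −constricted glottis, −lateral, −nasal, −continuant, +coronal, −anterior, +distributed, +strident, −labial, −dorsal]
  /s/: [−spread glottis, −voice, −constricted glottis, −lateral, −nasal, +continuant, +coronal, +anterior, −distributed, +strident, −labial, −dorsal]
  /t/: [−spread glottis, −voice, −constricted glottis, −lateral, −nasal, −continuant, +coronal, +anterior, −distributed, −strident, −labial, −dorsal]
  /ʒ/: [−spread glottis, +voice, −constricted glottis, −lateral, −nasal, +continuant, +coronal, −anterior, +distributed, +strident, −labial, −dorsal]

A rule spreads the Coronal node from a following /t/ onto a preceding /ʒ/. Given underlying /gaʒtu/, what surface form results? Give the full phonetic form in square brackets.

[gartu]

Terminals under Coronal in this geometry: [coronal], [anterior], [distributed], [strident].
Spreading Coronal from /t/ onto /ʒ/ replaces those values with /t/'s: [+coronal], [+anterior], [−distributed], [−strident]. Features outside Coronal ([spread glottis], [voice], [constricted glottis], …) stay as in /ʒ/.
The resulting bundle matches /r/ in the inventory; substituting it for /ʒ/ gives [gartu].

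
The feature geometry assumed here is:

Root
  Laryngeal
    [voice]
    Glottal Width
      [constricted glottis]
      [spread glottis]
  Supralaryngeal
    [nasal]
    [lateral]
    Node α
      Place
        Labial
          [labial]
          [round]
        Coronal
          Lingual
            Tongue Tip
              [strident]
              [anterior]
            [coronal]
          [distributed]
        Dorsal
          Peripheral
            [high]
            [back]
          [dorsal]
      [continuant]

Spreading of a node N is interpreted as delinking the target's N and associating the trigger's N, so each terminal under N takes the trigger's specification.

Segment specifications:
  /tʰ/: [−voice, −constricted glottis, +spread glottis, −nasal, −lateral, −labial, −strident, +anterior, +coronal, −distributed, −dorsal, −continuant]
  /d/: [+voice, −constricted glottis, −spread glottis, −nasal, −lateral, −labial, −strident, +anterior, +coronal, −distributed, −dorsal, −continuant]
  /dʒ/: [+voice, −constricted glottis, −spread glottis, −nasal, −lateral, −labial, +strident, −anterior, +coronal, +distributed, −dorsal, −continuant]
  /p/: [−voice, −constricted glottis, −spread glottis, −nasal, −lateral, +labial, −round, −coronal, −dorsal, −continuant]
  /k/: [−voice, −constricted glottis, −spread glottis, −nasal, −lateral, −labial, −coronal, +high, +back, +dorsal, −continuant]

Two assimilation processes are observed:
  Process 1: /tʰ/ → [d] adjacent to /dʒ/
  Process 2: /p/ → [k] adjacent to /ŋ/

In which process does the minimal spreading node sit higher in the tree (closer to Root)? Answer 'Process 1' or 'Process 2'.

Process 1

In Process 1, [voice], [spread glottis] change, so the minimal spreading node is Laryngeal at depth 1.
Process 2: the features that change are [labial], [round], [dorsal], [high], [back]; the minimal node is Place (depth 3).
Depth 1 < depth 3; Process 1 involves the structurally higher constituent Laryngeal.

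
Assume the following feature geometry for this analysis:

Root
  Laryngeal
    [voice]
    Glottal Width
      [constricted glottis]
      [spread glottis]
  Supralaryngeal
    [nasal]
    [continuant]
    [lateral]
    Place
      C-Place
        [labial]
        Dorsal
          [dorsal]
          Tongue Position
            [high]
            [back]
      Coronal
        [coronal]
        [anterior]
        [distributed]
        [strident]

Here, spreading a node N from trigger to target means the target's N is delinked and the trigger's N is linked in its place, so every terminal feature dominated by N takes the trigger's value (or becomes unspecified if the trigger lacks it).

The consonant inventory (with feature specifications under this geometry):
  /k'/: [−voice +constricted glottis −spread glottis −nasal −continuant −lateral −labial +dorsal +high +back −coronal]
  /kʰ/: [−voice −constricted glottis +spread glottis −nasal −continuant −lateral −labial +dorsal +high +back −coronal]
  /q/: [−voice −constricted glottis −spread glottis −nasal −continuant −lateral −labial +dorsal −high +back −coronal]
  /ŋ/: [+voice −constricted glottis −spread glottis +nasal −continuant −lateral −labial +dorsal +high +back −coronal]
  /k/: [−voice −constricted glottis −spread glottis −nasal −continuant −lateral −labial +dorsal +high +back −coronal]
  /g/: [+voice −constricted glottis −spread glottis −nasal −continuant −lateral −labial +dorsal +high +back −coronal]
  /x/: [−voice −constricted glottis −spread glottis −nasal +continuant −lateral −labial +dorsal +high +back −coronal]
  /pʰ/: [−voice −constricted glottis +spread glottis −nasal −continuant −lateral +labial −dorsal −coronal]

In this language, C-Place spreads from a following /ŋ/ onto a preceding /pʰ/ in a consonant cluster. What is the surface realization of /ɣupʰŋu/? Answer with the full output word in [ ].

[ɣukʰŋu]

Terminals under C-Place in this geometry: [labial], [dorsal], [high], [back].
Spreading C-Place from /ŋ/ onto /pʰ/ replaces those values with /ŋ/'s: [−labial], [+dorsal], [+high], [+back]. Features outside C-Place ([voice], [constricted glottis], [spread glottis], …) stay as in /pʰ/.
Among the inventory, only /kʰ/ has exactly this specification, giving the surface form [ɣukʰŋu].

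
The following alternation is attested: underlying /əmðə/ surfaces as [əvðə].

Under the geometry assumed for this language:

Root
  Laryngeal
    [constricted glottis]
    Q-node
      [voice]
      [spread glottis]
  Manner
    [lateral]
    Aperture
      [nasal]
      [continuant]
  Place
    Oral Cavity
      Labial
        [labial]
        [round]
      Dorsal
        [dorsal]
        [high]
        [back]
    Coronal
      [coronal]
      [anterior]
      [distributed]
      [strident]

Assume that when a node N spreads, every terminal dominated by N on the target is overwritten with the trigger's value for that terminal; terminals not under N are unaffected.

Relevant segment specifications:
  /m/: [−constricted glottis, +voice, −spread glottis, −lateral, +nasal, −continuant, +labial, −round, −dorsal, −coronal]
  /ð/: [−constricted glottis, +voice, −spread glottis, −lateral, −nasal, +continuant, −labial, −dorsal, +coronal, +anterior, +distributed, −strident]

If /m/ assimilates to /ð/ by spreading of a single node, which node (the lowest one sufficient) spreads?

The alternation /m/ → [v] changes [nasal], [continuant] and nothing else.
In this geometry the lowest node dominating all of them is Aperture: every daughter of Aperture dominates only a proper subset, so no lower node suffices.
Delinking /m/'s Aperture and associating /ð/'s Aperture gives precisely the feature bundle of [v].
Features on which the two segments disagree outside Aperture, such as [coronal], [labial], are unchanged — nothing dominating them spread, and Aperture is the minimal sufficient constituent.

Aperture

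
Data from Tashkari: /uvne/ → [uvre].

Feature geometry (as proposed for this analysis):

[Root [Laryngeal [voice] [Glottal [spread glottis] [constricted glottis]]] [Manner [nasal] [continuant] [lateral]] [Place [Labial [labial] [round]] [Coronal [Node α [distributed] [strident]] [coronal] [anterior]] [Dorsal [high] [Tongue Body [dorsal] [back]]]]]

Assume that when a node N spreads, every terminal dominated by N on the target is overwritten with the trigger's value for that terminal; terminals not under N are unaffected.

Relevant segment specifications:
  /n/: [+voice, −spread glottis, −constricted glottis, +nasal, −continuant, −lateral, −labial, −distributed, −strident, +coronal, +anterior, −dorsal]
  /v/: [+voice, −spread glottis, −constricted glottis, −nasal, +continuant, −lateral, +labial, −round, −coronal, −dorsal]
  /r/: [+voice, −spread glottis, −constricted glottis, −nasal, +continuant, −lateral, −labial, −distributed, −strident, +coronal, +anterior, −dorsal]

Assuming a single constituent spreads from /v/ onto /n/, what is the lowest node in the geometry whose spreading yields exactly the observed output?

Comparing /n/ with its surface form [r], the features that change are [nasal], [continuant].
These terminals are all dominated by Manner, and no proper subconstituent of Manner covers them all; Manner is their lowest common ancestor.
Spreading Manner from /v/ overwrites each of those terminals with /v/'s values, yielding exactly [r].
Had Root spread, [labial], [coronal] would have taken /v/'s values; they stay as in /n/, confirming the spreading constituent is exactly Manner.

Manner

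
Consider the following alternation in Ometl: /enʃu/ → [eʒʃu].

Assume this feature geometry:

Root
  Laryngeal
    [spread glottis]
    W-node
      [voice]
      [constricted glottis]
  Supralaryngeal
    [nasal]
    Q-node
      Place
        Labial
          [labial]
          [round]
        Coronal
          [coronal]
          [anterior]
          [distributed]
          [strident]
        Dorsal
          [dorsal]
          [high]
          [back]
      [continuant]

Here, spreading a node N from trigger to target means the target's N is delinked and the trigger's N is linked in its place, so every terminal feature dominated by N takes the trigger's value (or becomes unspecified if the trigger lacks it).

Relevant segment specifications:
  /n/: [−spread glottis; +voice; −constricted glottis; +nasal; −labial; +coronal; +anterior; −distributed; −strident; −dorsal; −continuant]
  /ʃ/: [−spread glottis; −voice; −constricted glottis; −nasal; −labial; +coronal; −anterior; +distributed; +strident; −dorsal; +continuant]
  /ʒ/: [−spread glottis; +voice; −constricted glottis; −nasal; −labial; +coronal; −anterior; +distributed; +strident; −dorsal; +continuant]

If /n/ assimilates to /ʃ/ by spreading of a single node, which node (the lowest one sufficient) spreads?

Comparing /n/ with its surface form [ʒ], the features that change are [nasal], [continuant], [anterior], [distributed], [strident].
The smallest constituent containing every changed terminal is Supralaryngeal — each of its daughters lacks at least one of the affected features.
Spreading Supralaryngeal from /ʃ/ overwrites each of those terminals with /ʃ/'s values, yielding exactly [ʒ].
Had Root spread, [voice] would have taken /ʃ/'s value; it stays as in /n/, confirming the spreading constituent is exactly Supralaryngeal.

Supralaryngeal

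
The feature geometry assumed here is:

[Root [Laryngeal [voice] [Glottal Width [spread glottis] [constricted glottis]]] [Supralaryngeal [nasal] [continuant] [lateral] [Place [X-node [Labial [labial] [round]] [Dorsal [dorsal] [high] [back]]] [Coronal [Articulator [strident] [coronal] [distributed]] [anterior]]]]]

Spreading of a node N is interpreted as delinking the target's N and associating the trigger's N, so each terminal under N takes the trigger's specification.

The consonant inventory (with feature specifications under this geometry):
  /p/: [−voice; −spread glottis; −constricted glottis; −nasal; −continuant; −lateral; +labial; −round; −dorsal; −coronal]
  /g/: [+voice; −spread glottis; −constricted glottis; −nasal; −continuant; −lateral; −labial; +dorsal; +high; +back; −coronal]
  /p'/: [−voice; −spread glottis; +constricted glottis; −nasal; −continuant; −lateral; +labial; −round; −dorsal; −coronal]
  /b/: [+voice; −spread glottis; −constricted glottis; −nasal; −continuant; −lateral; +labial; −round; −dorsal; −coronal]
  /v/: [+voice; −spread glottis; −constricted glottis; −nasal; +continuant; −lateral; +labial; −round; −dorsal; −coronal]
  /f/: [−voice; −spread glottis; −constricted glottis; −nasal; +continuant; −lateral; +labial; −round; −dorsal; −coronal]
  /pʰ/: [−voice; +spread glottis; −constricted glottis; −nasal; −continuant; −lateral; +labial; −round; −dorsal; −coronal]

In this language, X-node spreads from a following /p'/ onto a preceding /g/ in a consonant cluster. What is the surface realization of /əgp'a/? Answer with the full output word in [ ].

[əbp'a]

Terminals under X-node in this geometry: [labial], [round], [dorsal], [high], [back].
After delinking /g/'s X-node and linking /p'/'s, the affected terminals become [+labial], [−round], [−dorsal]; [voice], [spread glottis], [constricted glottis], … (outside X-node) are retained from /g/.
This feature bundle is that of [b], so /əgp'a/ surfaces as [əbp'a].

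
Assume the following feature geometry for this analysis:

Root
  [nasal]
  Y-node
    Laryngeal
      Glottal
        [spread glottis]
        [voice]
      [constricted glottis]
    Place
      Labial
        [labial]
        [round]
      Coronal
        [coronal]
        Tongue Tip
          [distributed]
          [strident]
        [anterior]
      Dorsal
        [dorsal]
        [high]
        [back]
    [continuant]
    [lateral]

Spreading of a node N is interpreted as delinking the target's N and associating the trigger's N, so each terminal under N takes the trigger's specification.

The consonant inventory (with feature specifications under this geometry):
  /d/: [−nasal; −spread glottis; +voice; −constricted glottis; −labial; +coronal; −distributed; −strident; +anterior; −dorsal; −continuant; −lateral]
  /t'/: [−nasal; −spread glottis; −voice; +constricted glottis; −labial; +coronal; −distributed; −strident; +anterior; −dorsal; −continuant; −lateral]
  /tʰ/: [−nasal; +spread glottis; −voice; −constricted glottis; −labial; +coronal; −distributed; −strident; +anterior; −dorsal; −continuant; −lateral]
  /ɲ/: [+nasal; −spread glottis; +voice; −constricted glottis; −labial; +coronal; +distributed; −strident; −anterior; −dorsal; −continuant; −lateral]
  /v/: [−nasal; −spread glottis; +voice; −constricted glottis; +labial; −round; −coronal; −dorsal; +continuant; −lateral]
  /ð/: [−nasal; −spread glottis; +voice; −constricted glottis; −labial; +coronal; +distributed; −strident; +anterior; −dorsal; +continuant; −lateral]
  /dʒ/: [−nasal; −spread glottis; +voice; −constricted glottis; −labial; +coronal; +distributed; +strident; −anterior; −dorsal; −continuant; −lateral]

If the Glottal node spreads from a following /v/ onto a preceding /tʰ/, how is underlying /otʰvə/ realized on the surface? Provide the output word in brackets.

The Glottal node dominates the terminals [spread glottis], [voice].
The target acquires /v/'s values for everything under Glottal — [−spread glottis], [+voice] — while keeping its own [nasal], [constricted glottis], [labial], ….
Among the inventory, only /d/ has exactly this specification, giving the surface form [odvə].

[odvə]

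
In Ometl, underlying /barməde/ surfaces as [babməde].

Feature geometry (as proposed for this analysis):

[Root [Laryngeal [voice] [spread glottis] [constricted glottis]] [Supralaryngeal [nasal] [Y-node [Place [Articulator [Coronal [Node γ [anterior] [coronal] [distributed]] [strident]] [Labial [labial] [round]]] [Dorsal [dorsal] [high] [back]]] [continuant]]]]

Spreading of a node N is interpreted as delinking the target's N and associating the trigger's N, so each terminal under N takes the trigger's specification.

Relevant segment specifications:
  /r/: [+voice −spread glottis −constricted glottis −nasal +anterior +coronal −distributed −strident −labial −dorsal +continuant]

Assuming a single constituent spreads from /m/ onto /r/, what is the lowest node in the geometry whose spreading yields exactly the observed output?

Y-node

Feature comparison: [continuant], [labial], [round], [coronal], [anterior], [distributed], [strident] differ between /r/ and [b]; the remaining terminals match.
These terminals are all dominated by Y-node, and no proper subconstituent of Y-node covers them all; Y-node is their lowest common ancestor.
Delinking /r/'s Y-node and associating /m/'s Y-node gives precisely the feature bundle of [b].
Since [nasal] is preserved even though /m/ disagrees there, no node above Y-node spread.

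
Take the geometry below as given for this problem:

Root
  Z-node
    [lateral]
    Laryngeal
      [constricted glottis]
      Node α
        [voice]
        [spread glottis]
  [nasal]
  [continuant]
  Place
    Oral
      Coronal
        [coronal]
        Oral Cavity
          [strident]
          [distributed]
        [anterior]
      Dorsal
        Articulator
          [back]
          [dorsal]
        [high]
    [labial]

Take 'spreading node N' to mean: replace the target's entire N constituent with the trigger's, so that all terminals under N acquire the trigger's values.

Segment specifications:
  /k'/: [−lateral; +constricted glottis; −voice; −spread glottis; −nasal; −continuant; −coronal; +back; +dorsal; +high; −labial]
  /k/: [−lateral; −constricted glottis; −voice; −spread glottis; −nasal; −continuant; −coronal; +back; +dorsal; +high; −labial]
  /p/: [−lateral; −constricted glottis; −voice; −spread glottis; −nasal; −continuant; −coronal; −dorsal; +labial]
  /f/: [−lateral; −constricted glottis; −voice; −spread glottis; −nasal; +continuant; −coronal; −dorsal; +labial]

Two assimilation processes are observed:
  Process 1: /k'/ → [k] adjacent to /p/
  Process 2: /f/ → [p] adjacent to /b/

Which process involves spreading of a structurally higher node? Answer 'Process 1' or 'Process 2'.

In Process 1, [constricted glottis] changes, so the minimal spreading node is [constricted glottis] at depth 3.
Process 2 alters [continuant]; the lowest dominating node is [continuant] (depth 1 from Root).
[continuant] is closer to Root than [constricted glottis], so Process 2 spreads the higher node.

Process 2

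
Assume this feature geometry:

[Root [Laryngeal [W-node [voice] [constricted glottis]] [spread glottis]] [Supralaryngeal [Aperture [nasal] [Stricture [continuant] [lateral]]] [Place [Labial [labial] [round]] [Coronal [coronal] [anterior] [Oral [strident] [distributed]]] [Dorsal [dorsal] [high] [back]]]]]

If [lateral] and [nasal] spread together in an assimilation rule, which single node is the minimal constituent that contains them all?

Aperture

[lateral]: Root → Supralaryngeal → Aperture → Stricture → [lateral].
[nasal]: Root → Supralaryngeal → Aperture → [nasal].
Aperture is the lowest common ancestor — every listed feature sits under it, and no single subconstituent of Aperture covers them all.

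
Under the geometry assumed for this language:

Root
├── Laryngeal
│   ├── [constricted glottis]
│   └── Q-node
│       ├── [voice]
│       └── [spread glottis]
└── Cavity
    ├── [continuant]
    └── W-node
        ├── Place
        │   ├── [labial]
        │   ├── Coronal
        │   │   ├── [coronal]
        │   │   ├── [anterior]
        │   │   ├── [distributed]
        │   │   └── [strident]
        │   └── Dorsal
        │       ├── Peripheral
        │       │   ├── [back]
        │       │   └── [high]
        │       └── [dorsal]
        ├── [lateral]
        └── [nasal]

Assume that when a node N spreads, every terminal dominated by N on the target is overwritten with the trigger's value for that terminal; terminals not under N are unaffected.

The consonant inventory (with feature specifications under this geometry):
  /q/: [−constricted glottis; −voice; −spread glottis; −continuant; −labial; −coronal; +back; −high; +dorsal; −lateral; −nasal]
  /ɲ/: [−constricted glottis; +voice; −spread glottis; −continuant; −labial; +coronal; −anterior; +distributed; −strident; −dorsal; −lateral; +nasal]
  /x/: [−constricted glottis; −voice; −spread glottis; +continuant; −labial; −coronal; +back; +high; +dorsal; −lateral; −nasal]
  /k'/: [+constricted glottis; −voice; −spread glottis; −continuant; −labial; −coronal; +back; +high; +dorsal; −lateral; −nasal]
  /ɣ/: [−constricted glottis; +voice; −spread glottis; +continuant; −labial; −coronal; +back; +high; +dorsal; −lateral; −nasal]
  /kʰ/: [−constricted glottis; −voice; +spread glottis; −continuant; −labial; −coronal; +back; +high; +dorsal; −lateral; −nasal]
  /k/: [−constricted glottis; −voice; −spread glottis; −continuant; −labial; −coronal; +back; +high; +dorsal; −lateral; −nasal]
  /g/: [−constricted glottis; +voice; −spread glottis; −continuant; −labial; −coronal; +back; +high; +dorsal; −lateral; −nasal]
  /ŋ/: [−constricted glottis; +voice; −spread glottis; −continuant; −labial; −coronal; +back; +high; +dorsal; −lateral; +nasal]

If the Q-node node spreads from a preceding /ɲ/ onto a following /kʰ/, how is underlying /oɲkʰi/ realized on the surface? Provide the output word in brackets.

[oɲgi]

Terminals under Q-node in this geometry: [voice], [spread glottis].
Spreading Q-node from /ɲ/ onto /kʰ/ replaces those values with /ɲ/'s: [+voice], [−spread glottis]. Features outside Q-node ([constricted glottis], [continuant], [labial], …) stay as in /kʰ/.
The resulting bundle matches /g/ in the inventory; substituting it for /kʰ/ gives [oɲgi].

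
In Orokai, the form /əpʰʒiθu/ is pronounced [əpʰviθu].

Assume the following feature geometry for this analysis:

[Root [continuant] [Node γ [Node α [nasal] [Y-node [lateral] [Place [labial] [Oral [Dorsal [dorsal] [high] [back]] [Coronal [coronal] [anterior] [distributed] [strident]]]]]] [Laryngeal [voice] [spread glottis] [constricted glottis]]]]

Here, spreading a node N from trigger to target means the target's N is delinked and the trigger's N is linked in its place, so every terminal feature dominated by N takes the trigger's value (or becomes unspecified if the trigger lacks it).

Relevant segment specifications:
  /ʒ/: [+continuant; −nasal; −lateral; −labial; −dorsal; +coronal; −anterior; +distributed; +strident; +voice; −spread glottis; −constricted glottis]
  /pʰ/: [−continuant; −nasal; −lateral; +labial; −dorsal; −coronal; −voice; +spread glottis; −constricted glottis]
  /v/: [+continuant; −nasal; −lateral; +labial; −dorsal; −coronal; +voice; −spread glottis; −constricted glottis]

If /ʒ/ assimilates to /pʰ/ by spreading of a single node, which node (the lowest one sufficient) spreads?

Comparing /ʒ/ with its surface form [v], the features that change are [labial], [coronal], [anterior], [distributed], [strident].
Tracing each changed feature up the tree, the paths first meet at Place; any lower node misses at least one of them.
If Place spreads, every terminal under it takes /pʰ/'s value, producing [v] as observed.
[voice], [continuant] stay as in /ʒ/ although /pʰ/ differs there, so no node dominating them spread; among the remaining candidates Place is the lowest that derives the output.

Place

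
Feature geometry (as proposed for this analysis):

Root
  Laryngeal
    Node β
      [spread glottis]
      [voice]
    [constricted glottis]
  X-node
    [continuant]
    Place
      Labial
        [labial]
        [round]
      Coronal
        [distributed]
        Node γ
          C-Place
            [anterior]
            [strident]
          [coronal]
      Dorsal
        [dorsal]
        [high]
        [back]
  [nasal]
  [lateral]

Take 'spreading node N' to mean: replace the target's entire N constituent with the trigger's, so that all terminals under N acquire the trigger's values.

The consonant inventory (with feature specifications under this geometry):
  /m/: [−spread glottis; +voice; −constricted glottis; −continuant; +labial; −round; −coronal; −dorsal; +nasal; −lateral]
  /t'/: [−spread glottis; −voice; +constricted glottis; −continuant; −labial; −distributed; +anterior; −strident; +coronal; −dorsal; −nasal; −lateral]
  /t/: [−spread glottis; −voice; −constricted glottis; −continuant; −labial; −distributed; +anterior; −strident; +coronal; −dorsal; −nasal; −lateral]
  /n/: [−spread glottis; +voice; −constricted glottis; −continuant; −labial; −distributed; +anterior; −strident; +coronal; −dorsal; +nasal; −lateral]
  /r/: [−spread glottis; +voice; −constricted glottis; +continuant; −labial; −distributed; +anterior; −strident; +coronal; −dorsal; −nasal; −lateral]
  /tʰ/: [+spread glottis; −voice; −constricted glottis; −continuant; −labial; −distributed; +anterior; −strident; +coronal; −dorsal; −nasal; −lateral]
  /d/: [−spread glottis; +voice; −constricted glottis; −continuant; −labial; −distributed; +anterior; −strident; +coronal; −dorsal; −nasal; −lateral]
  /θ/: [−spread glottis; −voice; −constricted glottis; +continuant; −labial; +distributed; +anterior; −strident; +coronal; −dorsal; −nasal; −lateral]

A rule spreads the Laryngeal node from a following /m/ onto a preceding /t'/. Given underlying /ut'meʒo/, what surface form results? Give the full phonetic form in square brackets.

The Laryngeal node dominates the terminals [spread glottis], [voice], [constricted glottis].
The target acquires /m/'s values for everything under Laryngeal — [−spread glottis], [+voice], [−constricted glottis] — while keeping its own [continuant], [labial], [distributed], ….
Among the inventory, only /d/ has exactly this specification, giving the surface form [udmeʒo].

[udmeʒo]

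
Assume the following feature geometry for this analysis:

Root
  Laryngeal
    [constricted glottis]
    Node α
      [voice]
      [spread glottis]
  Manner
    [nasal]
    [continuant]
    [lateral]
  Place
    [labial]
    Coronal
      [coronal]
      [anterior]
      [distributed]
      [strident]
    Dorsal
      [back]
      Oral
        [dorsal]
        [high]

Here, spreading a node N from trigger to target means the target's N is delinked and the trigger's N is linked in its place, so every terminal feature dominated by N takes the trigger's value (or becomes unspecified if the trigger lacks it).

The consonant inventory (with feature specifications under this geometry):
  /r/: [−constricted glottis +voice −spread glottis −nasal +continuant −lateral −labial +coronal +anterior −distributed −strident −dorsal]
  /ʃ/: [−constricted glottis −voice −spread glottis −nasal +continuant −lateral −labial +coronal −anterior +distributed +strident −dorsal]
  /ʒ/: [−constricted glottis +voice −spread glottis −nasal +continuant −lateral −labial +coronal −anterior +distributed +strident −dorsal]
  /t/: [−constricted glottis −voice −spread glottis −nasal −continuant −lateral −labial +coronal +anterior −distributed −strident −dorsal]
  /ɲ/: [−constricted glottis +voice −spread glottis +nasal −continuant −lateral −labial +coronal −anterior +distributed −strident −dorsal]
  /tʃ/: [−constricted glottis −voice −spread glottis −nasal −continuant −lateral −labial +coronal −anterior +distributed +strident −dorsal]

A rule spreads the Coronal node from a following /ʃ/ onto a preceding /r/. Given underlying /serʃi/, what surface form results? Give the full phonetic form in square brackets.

Terminals under Coronal in this geometry: [coronal], [anterior], [distributed], [strident].
The target acquires /ʃ/'s values for everything under Coronal — [+coronal], [−anterior], [+distributed], [+strident] — while keeping its own [constricted glottis], [voice], [spread glottis], ….
The resulting bundle matches /ʒ/ in the inventory; substituting it for /r/ gives [seʒʃi].

[seʒʃi]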